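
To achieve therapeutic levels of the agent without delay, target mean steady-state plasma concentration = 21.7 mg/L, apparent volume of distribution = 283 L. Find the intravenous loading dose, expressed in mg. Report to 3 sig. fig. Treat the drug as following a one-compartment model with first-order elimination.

6140 mg

LD = Css × Vd = 21.7 × 283 = 6141 mg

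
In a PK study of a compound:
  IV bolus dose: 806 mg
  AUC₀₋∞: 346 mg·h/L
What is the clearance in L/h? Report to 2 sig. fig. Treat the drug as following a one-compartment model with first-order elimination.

CL = Dose / AUC = 806 / 346 = 2.329 L/h

2.3 L/h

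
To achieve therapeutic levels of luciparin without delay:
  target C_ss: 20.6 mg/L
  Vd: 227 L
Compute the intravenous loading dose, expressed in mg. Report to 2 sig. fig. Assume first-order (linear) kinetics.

LD = Css × Vd = 20.6 × 227 = 4676 mg

4700 mg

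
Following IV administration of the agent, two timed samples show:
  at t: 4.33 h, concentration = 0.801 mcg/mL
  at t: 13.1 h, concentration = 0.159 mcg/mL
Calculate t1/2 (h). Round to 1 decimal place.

k = ln(C₁/C₂) / (t₂ − t₁) = ln(0.801/0.159) / (13.1 − 4.33)
  = 1.617 / 8.770 = 0.1844 h⁻¹
t½ = ln2 / k = 0.693147 / 0.1844 = 3.759 h

3.8 h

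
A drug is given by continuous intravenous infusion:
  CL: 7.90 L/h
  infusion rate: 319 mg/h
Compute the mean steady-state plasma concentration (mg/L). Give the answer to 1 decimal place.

At steady state Css = R₀ / CL = 319 / 7.900 = 40.38 mg/L

40.4 mg/L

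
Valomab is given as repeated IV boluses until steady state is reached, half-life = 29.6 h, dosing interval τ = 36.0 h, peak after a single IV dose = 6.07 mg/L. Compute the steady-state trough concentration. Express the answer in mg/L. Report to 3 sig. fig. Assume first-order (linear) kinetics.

k = ln2 / t½ = 0.693147 / 29.6 = 0.02342 h⁻¹
e^(−kτ) = e^(−0.02342 × 36.0) = 0.4304
Accumulation ratio R = 1 / (1 − e^(−kτ)) = 1 / (1 − 0.4304) = 1.756
Steady-state trough = C₀ × R × e^(−kτ) = 6.07 × 1.756 × 0.4304 = 4.588 mg/L

4.59 mg/L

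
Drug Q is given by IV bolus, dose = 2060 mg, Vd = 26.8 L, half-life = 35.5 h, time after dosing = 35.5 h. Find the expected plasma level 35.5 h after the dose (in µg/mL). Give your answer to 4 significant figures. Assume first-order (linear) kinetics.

C₀ = Dose / Vd = 2060 / 26.8 = 76.87 mg/L
k = ln2 / t½ = 0.693147 / 35.5 = 0.01953 h⁻¹
C = C₀ · e^(−k·t) = 76.87 × e^(−0.01953 × 35.5)
  = 76.87 × 0.4999 = 38.43 mg/L
(38.43 mg/L = 38.43 µg/mL)

38.43 µg/mL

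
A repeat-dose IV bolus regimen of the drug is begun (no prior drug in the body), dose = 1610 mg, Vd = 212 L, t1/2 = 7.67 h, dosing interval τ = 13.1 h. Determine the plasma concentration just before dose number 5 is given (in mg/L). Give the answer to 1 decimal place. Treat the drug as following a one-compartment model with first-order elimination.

C₀ per dose = Dose / Vd = 1610 / 212 = 7.594 mg/L
k = ln2 / t½ = 0.693147 / 7.67 = 0.09037 h⁻¹
Fraction remaining after one interval: r = e^(−kτ) = e^(−0.09037 × 13.1) = 0.3061
Before dose 5, 4 doses have been given (aged 1τ, 2τ, 3τ, 4τ).
C_trough = C₀ × (r + r² + … + r^4) = C₀ × r(1−r^4)/(1−r)
        = 7.594 × 0.3061 × (1 − 0.008779) / (1 − 0.3061) = 3.321 mg/L

3.3 mg/L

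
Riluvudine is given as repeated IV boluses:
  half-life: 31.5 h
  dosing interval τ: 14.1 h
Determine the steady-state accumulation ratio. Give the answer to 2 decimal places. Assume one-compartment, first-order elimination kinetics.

k = ln2 / t½ = 0.693147 / 31.5 = 0.02200 h⁻¹
e^(−kτ) = e^(−0.02200 × 14.1) = 0.7333
Accumulation ratio R = 1 / (1 − e^(−kτ)) = 1 / (1 − 0.7333) = 3.750

3.75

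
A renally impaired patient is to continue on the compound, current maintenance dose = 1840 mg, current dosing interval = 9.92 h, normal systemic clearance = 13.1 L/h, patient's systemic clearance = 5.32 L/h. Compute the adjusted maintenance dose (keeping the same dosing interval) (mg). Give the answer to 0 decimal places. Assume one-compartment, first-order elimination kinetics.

747 mg

To keep the same average steady-state level, dosing rate must scale with clearance.
CL ratio = 5.32 / 13.1 = 0.4061
New dose (same interval) = 1840 × 0.4061 = 747.2 mg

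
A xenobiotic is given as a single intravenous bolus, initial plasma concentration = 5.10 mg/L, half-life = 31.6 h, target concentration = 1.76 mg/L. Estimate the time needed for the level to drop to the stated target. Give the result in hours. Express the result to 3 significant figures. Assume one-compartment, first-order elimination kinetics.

48.5 h

k = ln2 / t½ = 0.693147 / 31.6 = 0.02194 h⁻¹
t = ln(C₀ / C) / k = ln(5.100 / 1.76) / 0.02194
  = ln(2.898) / 0.02194 = 1.064 / 0.02194 = 48.50 h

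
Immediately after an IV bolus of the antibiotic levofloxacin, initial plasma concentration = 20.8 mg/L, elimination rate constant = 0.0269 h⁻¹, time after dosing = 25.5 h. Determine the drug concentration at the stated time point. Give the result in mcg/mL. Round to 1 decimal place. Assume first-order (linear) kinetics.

C = C₀ · e^(−k·t) = 20.80 × e^(−0.02690 × 25.5)
  = 20.80 × 0.5036 = 10.47 mg/L
(10.47 mg/L = 10.47 mcg/mL)

10.5 mcg/mL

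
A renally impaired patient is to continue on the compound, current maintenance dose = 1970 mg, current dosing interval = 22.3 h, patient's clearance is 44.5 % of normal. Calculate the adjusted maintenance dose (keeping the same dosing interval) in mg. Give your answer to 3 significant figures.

To keep the same average steady-state level, dosing rate must scale with clearance.
CL ratio = 44.5 / 100 = 0.4450
New dose (same interval) = 1970 × 0.4450 = 876.7 mg

877 mg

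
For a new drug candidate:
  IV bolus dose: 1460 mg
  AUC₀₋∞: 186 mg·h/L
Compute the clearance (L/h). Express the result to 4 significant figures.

CL = Dose / AUC = 1460 / 186 = 7.849 L/h

7.849 L/h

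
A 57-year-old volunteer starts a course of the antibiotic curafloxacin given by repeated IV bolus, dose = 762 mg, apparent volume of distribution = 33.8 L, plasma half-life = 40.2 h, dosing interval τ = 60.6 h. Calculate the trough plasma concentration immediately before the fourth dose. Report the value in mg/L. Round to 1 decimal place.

C₀ per dose = Dose / Vd = 762 / 33.8 = 22.54 mg/L
k = ln2 / t½ = 0.693147 / 40.2 = 0.01724 h⁻¹
Fraction remaining after one interval: r = e^(−kτ) = e^(−0.01724 × 60.6) = 0.3518
Before dose 4, 3 doses have been given (aged 1τ, 2τ, 3τ).
C_trough = C₀ × (r + r² + … + r^3) = C₀ × r(1−r^3)/(1−r)
        = 22.54 × 0.3518 × (1 − 0.04354) / (1 − 0.3518) = 11.70 mg/L

11.7 mg/L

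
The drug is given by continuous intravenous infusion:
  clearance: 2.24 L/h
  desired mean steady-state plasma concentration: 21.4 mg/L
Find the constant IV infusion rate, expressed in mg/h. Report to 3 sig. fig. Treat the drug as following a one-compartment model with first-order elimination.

At steady state, infusion rate R₀ = Css × CL = 21.4 × 2.240 = 47.94 mg/h

47.9 mg/h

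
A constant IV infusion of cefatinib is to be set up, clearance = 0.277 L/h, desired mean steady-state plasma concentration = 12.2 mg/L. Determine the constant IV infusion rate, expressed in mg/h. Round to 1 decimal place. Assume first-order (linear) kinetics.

3.4 mg/h

At steady state, infusion rate R₀ = Css × CL = 12.2 × 0.2770 = 3.379 mg/h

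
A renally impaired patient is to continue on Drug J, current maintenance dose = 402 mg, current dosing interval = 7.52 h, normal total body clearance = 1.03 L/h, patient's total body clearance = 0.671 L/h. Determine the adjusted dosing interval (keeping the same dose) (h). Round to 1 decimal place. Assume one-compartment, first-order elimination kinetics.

To keep the same average steady-state level, dosing rate must scale with clearance.
CL ratio = 0.671 / 1.03 = 0.6515
New interval (same dose) = 7.52 / 0.6515 = 11.54 h

11.5 h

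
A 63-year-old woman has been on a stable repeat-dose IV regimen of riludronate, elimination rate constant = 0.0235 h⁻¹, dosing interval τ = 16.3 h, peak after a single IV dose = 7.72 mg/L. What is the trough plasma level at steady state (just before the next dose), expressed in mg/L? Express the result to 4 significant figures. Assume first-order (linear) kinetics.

e^(−kτ) = e^(−0.02350 × 16.3) = 0.6818
Accumulation ratio R = 1 / (1 − e^(−kτ)) = 1 / (1 − 0.6818) = 3.143
Steady-state trough = C₀ × R × e^(−kτ) = 7.72 × 3.143 × 0.6818 = 16.54 mg/L

16.54 mg/L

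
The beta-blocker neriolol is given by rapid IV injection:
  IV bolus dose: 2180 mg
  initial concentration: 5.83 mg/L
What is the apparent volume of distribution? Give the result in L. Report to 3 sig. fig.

Vd = Dose / C₀ = 2180 / 5.83 = 373.9 L

374 L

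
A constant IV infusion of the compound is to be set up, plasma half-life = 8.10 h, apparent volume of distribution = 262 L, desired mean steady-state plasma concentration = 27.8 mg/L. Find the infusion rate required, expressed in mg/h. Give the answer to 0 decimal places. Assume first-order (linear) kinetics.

k = ln2 / t½ = 0.693147 / 8.10 = 0.08557 h⁻¹
CL = k × Vd = 0.08557 × 262 = 22.42 L/h
At steady state, infusion rate R₀ = Css × CL = 27.8 × 22.42 = 623.3 mg/h

623 mg/h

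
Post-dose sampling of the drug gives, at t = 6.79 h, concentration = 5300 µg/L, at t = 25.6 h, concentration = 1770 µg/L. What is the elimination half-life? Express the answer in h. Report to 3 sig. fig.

k = ln(C₁/C₂) / (t₂ − t₁) = ln(5300/1770) / (25.6 − 6.79)
  = 1.097 / 18.81 = 0.05832 h⁻¹
t½ = ln2 / k = 0.693147 / 0.05832 = 11.89 h

11.9 h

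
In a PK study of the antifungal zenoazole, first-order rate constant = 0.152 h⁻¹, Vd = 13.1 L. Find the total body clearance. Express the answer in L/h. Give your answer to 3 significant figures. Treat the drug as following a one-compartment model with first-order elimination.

CL = k × Vd = 0.152 × 13.1 = 1.991 L/h

1.99 L/h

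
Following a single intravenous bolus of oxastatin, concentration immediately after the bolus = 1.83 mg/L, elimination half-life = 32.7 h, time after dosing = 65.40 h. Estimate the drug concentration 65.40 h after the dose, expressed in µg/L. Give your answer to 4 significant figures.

k = ln2 / t½ = 0.693147 / 32.7 = 0.02120 h⁻¹
t / t½ = 65.40 / 32.7 = 2 half-lives
C = C₀ × (1/2)^2 = 1.830 × 0.2500 = 0.4575 mg/L
Convert: 0.4575 mg/L × 1000 = 457.5 µg/L

457.5 µg/L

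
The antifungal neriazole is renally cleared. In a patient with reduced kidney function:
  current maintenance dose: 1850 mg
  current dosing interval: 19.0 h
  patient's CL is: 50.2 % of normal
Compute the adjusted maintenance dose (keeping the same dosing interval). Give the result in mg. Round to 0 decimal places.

To keep the same average steady-state level, dosing rate must scale with clearance.
CL ratio = 50.2 / 100 = 0.5020
New dose (same interval) = 1850 × 0.5020 = 928.7 mg

929 mg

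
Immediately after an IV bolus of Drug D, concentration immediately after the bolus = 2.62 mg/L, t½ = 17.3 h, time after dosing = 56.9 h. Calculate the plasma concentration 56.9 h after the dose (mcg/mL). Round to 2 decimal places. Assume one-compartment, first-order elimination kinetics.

0.27 mcg/mL

k = ln2 / t½ = 0.693147 / 17.3 = 0.04007 h⁻¹
C = C₀ · e^(−k·t) = 2.620 × e^(−0.04007 × 56.9)
  = 2.620 × 0.1023 = 0.2680 mg/L
(0.2680 mg/L = 0.2680 mcg/mL)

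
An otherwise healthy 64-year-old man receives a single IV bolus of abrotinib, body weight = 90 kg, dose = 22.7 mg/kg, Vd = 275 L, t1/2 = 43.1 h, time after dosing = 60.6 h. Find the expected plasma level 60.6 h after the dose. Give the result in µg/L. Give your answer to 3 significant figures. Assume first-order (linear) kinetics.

Total dose = 22.7 × 90 = 2043 mg
C₀ = Dose / Vd = 2043 / 275 = 7.429 mg/L
k = ln2 / t½ = 0.693147 / 43.1 = 0.01608 h⁻¹
C = C₀ · e^(−k·t) = 7.429 × e^(−0.01608 × 60.6)
  = 7.429 × 0.3774 = 2.804 mg/L
Convert: 2.804 mg/L × 1000 = 2804 µg/L

2800 µg/L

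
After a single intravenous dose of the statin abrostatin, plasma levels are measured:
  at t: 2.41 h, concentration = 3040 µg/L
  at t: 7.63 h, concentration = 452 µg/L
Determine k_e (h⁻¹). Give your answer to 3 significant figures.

0.365 h⁻¹

k = ln(C₁/C₂) / (t₂ − t₁) = ln(3040/452) / (7.63 − 2.41)
  = 1.906 / 5.220 = 0.3651 h⁻¹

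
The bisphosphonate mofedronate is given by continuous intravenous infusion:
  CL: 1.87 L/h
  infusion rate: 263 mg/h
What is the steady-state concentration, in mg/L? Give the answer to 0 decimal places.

At steady state Css = R₀ / CL = 263 / 1.870 = 140.6 mg/L

141 mg/L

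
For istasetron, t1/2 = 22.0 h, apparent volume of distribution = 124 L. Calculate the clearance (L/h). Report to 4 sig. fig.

3.907 L/h

k = ln2 / t½ = 0.693147 / 22.0 = 0.03151 h⁻¹
CL = k × Vd = 0.03151 × 124 = 3.907 L/h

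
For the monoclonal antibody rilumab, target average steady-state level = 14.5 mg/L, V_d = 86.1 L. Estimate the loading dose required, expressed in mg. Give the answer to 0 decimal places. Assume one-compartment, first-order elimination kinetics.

1248 mg

LD = Css × Vd = 14.5 × 86.1 = 1248 mg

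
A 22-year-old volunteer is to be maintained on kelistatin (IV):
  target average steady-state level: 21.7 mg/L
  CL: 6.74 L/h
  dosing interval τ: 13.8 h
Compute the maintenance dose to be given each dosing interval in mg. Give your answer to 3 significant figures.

At steady state, Dose/τ = Css × CL.
Dose = Css × CL × τ = 21.7 × 6.740 × 13.8 = 2018 mg

2020 mg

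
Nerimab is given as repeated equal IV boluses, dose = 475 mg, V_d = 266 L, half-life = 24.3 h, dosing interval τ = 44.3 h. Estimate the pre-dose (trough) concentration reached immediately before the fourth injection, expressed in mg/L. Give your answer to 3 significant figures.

0.688 mg/L

C₀ per dose = Dose / Vd = 475 / 266 = 1.786 mg/L
k = ln2 / t½ = 0.693147 / 24.3 = 0.02852 h⁻¹
Fraction remaining after one interval: r = e^(−kτ) = e^(−0.02852 × 44.3) = 0.2827
Before dose 4, 3 doses have been given (aged 1τ, 2τ, 3τ).
C_trough = C₀ × (r + r² + … + r^3) = C₀ × r(1−r^3)/(1−r)
        = 1.786 × 0.2827 × (1 − 0.02259) / (1 − 0.2827) = 0.6880 mg/L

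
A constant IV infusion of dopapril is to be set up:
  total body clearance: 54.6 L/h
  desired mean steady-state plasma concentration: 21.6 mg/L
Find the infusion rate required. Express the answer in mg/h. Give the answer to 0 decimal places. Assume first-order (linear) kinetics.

1179 mg/h

At steady state, infusion rate R₀ = Css × CL = 21.6 × 54.60 = 1179 mg/h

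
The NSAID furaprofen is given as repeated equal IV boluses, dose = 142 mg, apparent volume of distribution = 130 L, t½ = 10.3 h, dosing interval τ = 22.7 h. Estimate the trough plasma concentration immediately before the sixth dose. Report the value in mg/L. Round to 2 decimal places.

0.30 mg/L

C₀ per dose = Dose / Vd = 142 / 130 = 1.092 mg/L
k = ln2 / t½ = 0.693147 / 10.3 = 0.06730 h⁻¹
Fraction remaining after one interval: r = e^(−kτ) = e^(−0.06730 × 22.7) = 0.2170
Before dose 6, 5 doses have been given (aged 1τ, 2τ, 3τ, 4τ, 5τ).
C_trough = C₀ × (r + r² + … + r^5) = C₀ × r(1−r^5)/(1−r)
        = 1.092 × 0.2170 × (1 − 0.0004812) / (1 − 0.2170) = 0.3025 mg/L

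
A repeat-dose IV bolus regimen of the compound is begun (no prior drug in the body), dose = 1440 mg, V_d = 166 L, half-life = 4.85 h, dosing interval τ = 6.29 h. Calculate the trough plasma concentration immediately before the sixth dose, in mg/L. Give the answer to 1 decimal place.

C₀ per dose = Dose / Vd = 1440 / 166 = 8.675 mg/L
k = ln2 / t½ = 0.693147 / 4.85 = 0.1429 h⁻¹
Fraction remaining after one interval: r = e^(−kτ) = e^(−0.1429 × 6.29) = 0.4070
Before dose 6, 5 doses have been given (aged 1τ, 2τ, 3τ, 4τ, 5τ).
C_trough = C₀ × (r + r² + … + r^5) = C₀ × r(1−r^5)/(1−r)
        = 8.675 × 0.4070 × (1 − 0.01117) / (1 − 0.4070) = 5.887 mg/L

5.9 mg/L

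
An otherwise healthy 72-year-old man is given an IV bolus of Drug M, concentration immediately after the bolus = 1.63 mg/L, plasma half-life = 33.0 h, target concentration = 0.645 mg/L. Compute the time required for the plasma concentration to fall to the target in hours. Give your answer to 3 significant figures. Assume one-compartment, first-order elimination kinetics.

k = ln2 / t½ = 0.693147 / 33.0 = 0.02100 h⁻¹
t = ln(C₀ / C) / k = ln(1.630 / 0.645) / 0.02100
  = ln(2.527) / 0.02100 = 0.9270 / 0.02100 = 44.14 h

44.1 h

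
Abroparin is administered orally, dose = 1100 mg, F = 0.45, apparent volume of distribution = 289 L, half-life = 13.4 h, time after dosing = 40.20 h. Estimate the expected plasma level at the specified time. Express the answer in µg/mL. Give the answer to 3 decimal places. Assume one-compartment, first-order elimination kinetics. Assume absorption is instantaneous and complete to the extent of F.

0.214 µg/mL

Amount reaching circulation = F × Dose = 0.45 × 1100 = 495.0 mg
C₀ = F·Dose / Vd = 495.0 / 289 = 1.713 mg/L
k = ln2 / t½ = 0.693147 / 13.4 = 0.05173 h⁻¹
t / t½ = 40.20 / 13.4 = 3 half-lives
C = C₀ × (1/2)^3 = 1.713 × 0.1250 = 0.2141 mg/L
(0.2141 mg/L = 0.2141 µg/mL)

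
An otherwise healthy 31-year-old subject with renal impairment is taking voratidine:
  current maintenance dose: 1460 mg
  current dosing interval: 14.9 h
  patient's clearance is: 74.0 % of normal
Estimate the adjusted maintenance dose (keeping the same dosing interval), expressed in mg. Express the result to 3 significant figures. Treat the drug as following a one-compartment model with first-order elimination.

To keep the same average steady-state level, dosing rate must scale with clearance.
CL ratio = 74.0 / 100 = 0.7400
New dose (same interval) = 1460 × 0.7400 = 1080 mg

1080 mg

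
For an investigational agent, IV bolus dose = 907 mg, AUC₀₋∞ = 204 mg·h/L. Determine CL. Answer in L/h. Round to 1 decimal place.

4.4 L/h

CL = Dose / AUC = 907 / 204 = 4.446 L/h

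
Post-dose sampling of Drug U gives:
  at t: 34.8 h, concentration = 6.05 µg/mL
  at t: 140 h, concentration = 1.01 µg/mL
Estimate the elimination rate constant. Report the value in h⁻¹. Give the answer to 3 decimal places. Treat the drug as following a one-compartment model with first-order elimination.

k = ln(C₁/C₂) / (t₂ − t₁) = ln(6.05/1.01) / (140 − 34.8)
  = 1.790 / 105.2 = 0.01702 h⁻¹

0.017 h⁻¹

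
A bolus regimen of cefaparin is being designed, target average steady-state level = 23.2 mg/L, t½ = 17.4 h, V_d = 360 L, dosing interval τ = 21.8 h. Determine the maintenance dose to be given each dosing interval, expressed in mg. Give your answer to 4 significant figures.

7253 mg

k = ln2 / t½ = 0.693147 / 17.4 = 0.03984 h⁻¹
CL = k × Vd = 0.03984 × 360 = 14.34 L/h
At steady state, Dose/τ = Css × CL.
Dose = Css × CL × τ = 23.2 × 14.34 × 21.8 = 7253 mg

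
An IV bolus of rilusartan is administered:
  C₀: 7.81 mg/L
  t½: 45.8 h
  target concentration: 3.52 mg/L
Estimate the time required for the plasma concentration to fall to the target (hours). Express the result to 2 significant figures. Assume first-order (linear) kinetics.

53 h

k = ln2 / t½ = 0.693147 / 45.8 = 0.01513 h⁻¹
t = ln(C₀ / C) / k = ln(7.810 / 3.52) / 0.01513
  = ln(2.219) / 0.01513 = 0.7971 / 0.01513 = 52.68 h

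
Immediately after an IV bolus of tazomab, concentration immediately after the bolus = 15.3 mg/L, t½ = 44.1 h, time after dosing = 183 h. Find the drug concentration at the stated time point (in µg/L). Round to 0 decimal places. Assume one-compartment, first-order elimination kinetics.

862 µg/L

k = ln2 / t½ = 0.693147 / 44.1 = 0.01572 h⁻¹
C = C₀ · e^(−k·t) = 15.30 × e^(−0.01572 × 183)
  = 15.30 × 0.05632 = 0.8617 mg/L
Convert: 0.8617 mg/L × 1000 = 861.7 µg/L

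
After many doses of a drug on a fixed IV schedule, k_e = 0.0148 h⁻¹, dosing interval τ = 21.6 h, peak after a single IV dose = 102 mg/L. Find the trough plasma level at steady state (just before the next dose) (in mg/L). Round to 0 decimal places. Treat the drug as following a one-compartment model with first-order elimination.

e^(−kτ) = e^(−0.01480 × 21.6) = 0.7264
Accumulation ratio R = 1 / (1 − e^(−kτ)) = 1 / (1 − 0.7264) = 3.655
Steady-state trough = C₀ × R × e^(−kτ) = 102 × 3.655 × 0.7264 = 270.8 mg/L

271 mg/L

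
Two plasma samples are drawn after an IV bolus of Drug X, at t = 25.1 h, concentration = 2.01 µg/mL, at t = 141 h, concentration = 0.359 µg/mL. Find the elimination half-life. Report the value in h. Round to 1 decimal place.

46.6 h

k = ln(C₁/C₂) / (t₂ − t₁) = ln(2.01/0.359) / (141 − 25.1)
  = 1.723 / 115.9 = 0.01487 h⁻¹
t½ = ln2 / k = 0.693147 / 0.01487 = 46.61 h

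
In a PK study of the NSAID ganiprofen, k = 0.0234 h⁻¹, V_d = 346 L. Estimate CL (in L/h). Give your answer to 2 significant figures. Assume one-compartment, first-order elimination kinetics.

CL = k × Vd = 0.0234 × 346 = 8.096 L/h

8.1 L/h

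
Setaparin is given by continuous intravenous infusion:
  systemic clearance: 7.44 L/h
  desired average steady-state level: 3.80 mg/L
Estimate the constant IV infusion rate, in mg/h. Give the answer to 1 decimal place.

28.3 mg/h

At steady state, infusion rate R₀ = Css × CL = 3.80 × 7.440 = 28.27 mg/h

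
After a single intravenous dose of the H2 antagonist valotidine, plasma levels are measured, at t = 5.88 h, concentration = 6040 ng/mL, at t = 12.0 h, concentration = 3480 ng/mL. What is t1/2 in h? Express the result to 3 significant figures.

7.69 h

k = ln(C₁/C₂) / (t₂ − t₁) = ln(6040/3480) / (12.0 − 5.88)
  = 0.5514 / 6.120 = 0.09010 h⁻¹
t½ = ln2 / k = 0.693147 / 0.09010 = 7.693 h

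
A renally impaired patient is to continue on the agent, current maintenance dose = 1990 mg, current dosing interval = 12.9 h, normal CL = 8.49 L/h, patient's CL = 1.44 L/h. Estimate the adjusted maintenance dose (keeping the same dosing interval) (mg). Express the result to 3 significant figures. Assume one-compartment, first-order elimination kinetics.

To keep the same average steady-state level, dosing rate must scale with clearance.
CL ratio = 1.44 / 8.49 = 0.1696
New dose (same interval) = 1990 × 0.1696 = 337.5 mg

338 mg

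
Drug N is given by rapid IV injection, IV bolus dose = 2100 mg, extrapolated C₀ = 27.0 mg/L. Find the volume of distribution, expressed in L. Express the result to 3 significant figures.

Vd = Dose / C₀ = 2100 / 27.0 = 77.78 L

77.8 L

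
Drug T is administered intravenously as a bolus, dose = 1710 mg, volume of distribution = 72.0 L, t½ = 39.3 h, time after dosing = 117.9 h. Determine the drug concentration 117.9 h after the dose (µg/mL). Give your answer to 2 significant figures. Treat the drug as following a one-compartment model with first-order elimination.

C₀ = Dose / Vd = 1710 / 72.0 = 23.75 mg/L
k = ln2 / t½ = 0.693147 / 39.3 = 0.01764 h⁻¹
t / t½ = 117.9 / 39.3 = 3 half-lives
C = C₀ × (1/2)^3 = 23.75 × 0.1250 = 2.969 mg/L
(2.969 mg/L = 2.969 µg/mL)

3.0 µg/mL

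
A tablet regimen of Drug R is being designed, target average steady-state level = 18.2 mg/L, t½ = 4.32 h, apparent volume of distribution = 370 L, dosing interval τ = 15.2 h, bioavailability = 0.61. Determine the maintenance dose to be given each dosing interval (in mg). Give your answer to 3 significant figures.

k = ln2 / t½ = 0.693147 / 4.32 = 0.1605 h⁻¹
CL = k × Vd = 0.1605 × 370 = 59.39 L/h
At steady state, F × (Dose/τ) = Css × CL.
Dose = Css × CL × τ / F = 18.2 × 59.39 × 15.2 / 0.61 = 26930 mg

26900 mg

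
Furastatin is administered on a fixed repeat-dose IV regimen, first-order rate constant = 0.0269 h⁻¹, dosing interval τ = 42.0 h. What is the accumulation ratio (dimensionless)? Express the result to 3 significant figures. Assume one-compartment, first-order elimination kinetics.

e^(−kτ) = e^(−0.02690 × 42.0) = 0.3231
Accumulation ratio R = 1 / (1 − e^(−kτ)) = 1 / (1 − 0.3231) = 1.477

1.48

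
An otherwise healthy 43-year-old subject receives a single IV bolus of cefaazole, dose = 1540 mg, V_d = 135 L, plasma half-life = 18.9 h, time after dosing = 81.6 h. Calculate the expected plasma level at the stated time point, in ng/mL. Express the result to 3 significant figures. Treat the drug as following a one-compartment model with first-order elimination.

C₀ = Dose / Vd = 1540 / 135 = 11.41 mg/L
k = ln2 / t½ = 0.693147 / 18.9 = 0.03667 h⁻¹
C = C₀ · e^(−k·t) = 11.41 × e^(−0.03667 × 81.6)
  = 11.41 × 0.05017 = 0.5724 mg/L
Convert: 0.5724 mg/L × 1000 = 572.4 ng/mL

572 ng/mL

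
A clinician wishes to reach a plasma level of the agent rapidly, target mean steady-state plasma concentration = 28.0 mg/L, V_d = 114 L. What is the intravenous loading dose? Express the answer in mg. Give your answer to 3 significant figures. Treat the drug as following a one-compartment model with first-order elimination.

3190 mg

LD = Css × Vd = 28.0 × 114 = 3192 mg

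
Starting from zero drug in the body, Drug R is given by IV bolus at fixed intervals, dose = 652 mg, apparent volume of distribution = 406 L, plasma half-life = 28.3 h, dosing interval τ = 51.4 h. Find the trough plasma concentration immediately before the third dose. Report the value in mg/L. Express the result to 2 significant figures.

C₀ per dose = Dose / Vd = 652 / 406 = 1.606 mg/L
k = ln2 / t½ = 0.693147 / 28.3 = 0.02449 h⁻¹
Fraction remaining after one interval: r = e^(−kτ) = e^(−0.02449 × 51.4) = 0.2840
Before dose 3, 2 doses have been given (aged 1τ, 2τ).
C_trough = C₀ × (r + r²) = 1.606 × (0.2840 + 0.08066) = 0.5856 mg/L

0.59 mg/L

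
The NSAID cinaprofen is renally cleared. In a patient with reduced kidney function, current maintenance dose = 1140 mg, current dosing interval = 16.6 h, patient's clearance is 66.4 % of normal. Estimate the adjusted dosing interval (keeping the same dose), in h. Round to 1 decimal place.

To keep the same average steady-state level, dosing rate must scale with clearance.
CL ratio = 66.4 / 100 = 0.6640
New interval (same dose) = 16.6 / 0.6640 = 25.00 h

25.0 h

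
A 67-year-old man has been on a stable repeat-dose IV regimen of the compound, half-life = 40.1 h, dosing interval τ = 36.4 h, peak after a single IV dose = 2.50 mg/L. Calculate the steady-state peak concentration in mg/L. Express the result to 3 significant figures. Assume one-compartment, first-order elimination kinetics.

k = ln2 / t½ = 0.693147 / 40.1 = 0.01729 h⁻¹
e^(−kτ) = e^(−0.01729 × 36.4) = 0.5329
Accumulation ratio R = 1 / (1 − e^(−kτ)) = 1 / (1 − 0.5329) = 2.141
Steady-state peak = C₀ × R = 2.50 × 2.141 = 5.353 mg/L

5.35 mg/L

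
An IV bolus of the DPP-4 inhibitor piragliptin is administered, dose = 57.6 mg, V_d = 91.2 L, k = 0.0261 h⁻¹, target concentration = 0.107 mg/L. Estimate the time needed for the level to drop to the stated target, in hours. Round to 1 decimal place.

68.0 h

C₀ = Dose / Vd = 57.60 / 91.2 = 0.6316 mg/L
t = ln(C₀ / C) / k = ln(0.6316 / 0.107) / 0.02610
  = ln(5.903) / 0.02610 = 1.775 / 0.02610 = 68.01 h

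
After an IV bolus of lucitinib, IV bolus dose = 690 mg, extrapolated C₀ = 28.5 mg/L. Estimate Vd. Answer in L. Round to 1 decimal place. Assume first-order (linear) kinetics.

Vd = Dose / C₀ = 690.0 / 28.5 = 24.21 L

24.2 L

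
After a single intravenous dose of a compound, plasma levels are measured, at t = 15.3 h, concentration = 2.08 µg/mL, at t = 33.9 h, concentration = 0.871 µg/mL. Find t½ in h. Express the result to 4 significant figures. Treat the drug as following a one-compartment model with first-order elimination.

k = ln(C₁/C₂) / (t₂ − t₁) = ln(2.08/0.871) / (33.9 − 15.3)
  = 0.8705 / 18.60 = 0.04680 h⁻¹
t½ = ln2 / k = 0.693147 / 0.04680 = 14.81 h

14.81 h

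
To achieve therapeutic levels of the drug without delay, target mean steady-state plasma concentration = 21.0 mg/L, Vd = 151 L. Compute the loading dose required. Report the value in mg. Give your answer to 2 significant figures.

3200 mg

LD = Css × Vd = 21.0 × 151 = 3171 mg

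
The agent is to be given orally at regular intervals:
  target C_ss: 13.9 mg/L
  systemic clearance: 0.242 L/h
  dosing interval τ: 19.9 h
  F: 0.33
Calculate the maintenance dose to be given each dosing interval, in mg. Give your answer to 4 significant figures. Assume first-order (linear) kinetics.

At steady state, F × (Dose/τ) = Css × CL.
Dose = Css × CL × τ / F = 13.9 × 0.2420 × 19.9 / 0.33 = 202.8 mg

202.8 mg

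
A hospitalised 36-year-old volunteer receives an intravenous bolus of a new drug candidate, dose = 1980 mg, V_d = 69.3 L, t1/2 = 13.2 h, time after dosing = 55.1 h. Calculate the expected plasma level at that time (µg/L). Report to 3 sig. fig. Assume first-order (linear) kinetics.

1580 µg/L

C₀ = Dose / Vd = 1980 / 69.3 = 28.57 mg/L
k = ln2 / t½ = 0.693147 / 13.2 = 0.05251 h⁻¹
C = C₀ · e^(−k·t) = 28.57 × e^(−0.05251 × 55.1)
  = 28.57 × 0.05539 = 1.582 mg/L
Convert: 1.582 mg/L × 1000 = 1582 µg/L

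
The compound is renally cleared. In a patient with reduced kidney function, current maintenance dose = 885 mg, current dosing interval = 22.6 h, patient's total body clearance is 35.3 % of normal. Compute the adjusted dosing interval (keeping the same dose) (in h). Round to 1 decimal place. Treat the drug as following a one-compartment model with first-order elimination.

To keep the same average steady-state level, dosing rate must scale with clearance.
CL ratio = 35.3 / 100 = 0.3530
New interval (same dose) = 22.6 / 0.3530 = 64.02 h

64.0 h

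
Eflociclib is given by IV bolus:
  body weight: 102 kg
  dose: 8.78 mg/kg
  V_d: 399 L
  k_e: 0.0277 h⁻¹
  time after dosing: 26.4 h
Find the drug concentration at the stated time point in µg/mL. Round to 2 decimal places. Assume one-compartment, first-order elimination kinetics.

1.08 µg/mL

Total dose = 8.78 × 102 = 895.6 mg
C₀ = Dose / Vd = 895.6 / 399 = 2.245 mg/L
C = C₀ · e^(−k·t) = 2.245 × e^(−0.02770 × 26.4)
  = 2.245 × 0.4813 = 1.081 mg/L
(1.081 mg/L = 1.081 µg/mL)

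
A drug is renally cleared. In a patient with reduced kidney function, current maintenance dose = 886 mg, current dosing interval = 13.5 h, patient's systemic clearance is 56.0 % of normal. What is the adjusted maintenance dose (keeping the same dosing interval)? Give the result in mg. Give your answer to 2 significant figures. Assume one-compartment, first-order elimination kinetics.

500 mg

To keep the same average steady-state level, dosing rate must scale with clearance.
CL ratio = 56.0 / 100 = 0.5600
New dose (same interval) = 886 × 0.5600 = 496.2 mg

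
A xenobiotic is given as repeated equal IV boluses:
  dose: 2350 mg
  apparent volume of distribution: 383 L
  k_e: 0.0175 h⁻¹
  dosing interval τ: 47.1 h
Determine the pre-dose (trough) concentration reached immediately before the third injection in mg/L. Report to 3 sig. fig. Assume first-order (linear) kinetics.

C₀ per dose = Dose / Vd = 2350 / 383 = 6.136 mg/L
Fraction remaining after one interval: r = e^(−kτ) = e^(−0.01750 × 47.1) = 0.4386
Before dose 3, 2 doses have been given (aged 1τ, 2τ).
C_trough = C₀ × (r + r²) = 6.136 × (0.4386 + 0.1924) = 3.872 mg/L

3.87 mg/L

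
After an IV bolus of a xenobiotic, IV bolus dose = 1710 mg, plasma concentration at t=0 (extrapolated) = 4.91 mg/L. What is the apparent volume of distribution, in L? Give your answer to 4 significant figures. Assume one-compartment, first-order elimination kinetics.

Vd = Dose / C₀ = 1710 / 4.91 = 348.3 L

348.3 L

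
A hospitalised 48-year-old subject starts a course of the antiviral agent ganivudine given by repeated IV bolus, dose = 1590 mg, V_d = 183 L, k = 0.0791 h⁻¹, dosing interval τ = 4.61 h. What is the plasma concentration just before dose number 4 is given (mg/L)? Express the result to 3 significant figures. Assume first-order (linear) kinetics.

13.1 mg/L

C₀ per dose = Dose / Vd = 1590 / 183 = 8.689 mg/L
Fraction remaining after one interval: r = e^(−kτ) = e^(−0.07910 × 4.61) = 0.6944
Before dose 4, 3 doses have been given (aged 1τ, 2τ, 3τ).
C_trough = C₀ × (r + r² + … + r^3) = C₀ × r(1−r^3)/(1−r)
        = 8.689 × 0.6944 × (1 − 0.3348) / (1 − 0.6944) = 13.13 mg/L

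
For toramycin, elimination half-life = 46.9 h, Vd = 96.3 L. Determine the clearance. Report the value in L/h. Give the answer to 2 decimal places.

1.42 L/h

k = ln2 / t½ = 0.693147 / 46.9 = 0.01478 h⁻¹
CL = k × Vd = 0.01478 × 96.3 = 1.423 L/h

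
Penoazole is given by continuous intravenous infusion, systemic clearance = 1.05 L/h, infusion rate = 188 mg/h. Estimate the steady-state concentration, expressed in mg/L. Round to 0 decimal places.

179 mg/L

At steady state Css = R₀ / CL = 188 / 1.050 = 179.0 mg/L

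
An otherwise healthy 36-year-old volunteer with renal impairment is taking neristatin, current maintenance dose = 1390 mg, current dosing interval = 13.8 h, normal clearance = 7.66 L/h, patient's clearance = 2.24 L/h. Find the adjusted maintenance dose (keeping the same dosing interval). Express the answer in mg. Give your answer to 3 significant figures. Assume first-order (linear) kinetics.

To keep the same average steady-state level, dosing rate must scale with clearance.
CL ratio = 2.24 / 7.66 = 0.2924
New dose (same interval) = 1390 × 0.2924 = 406.4 mg

406 mg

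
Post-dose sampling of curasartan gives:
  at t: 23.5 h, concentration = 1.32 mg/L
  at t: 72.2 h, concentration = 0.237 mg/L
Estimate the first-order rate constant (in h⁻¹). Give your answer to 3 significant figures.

0.0353 h⁻¹

k = ln(C₁/C₂) / (t₂ − t₁) = ln(1.32/0.237) / (72.2 − 23.5)
  = 1.717 / 48.70 = 0.03526 h⁻¹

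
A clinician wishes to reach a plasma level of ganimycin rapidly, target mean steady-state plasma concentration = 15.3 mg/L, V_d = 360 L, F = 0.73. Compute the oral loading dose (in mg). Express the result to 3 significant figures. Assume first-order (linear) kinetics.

7550 mg

LD = Css × Vd / F = 15.3 × 360 / 0.73 = 7545 mg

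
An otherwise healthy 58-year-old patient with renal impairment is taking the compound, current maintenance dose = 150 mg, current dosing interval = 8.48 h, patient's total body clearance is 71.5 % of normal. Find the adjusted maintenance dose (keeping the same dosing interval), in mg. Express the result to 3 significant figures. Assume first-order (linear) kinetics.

To keep the same average steady-state level, dosing rate must scale with clearance.
CL ratio = 71.5 / 100 = 0.7150
New dose (same interval) = 150 × 0.7150 = 107.3 mg

107 mg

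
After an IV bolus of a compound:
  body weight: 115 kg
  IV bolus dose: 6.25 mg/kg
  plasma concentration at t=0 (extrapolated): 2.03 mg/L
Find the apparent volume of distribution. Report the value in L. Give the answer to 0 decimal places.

354 L

Dose = 6.25 × 115 = 718.8 mg
Vd = Dose / C₀ = 718.8 / 2.03 = 354.1 L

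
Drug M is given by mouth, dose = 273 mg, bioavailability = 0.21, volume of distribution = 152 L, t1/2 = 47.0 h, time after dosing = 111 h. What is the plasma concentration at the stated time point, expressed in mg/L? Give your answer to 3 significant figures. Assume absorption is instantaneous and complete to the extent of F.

Amount reaching circulation = F × Dose = 0.21 × 273.0 = 57.33 mg
C₀ = F·Dose / Vd = 57.33 / 152 = 0.3772 mg/L
k = ln2 / t½ = 0.693147 / 47.0 = 0.01475 h⁻¹
C = C₀ · e^(−k·t) = 0.3772 × e^(−0.01475 × 111)
  = 0.3772 × 0.1945 = 0.07337 mg/L

0.0734 mg/L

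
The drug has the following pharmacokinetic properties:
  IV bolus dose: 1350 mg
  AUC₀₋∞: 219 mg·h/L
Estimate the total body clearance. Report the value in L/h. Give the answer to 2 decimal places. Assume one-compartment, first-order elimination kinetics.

CL = Dose / AUC = 1350 / 219 = 6.164 L/h

6.16 L/h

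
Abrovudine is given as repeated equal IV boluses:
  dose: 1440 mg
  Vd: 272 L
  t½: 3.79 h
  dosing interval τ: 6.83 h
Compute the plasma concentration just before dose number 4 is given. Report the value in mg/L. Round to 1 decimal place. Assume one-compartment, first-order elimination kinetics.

2.1 mg/L

C₀ per dose = Dose / Vd = 1440 / 272 = 5.294 mg/L
k = ln2 / t½ = 0.693147 / 3.79 = 0.1829 h⁻¹
Fraction remaining after one interval: r = e^(−kτ) = e^(−0.1829 × 6.83) = 0.2867
Before dose 4, 3 doses have been given (aged 1τ, 2τ, 3τ).
C_trough = C₀ × (r + r² + … + r^3) = C₀ × r(1−r^3)/(1−r)
        = 5.294 × 0.2867 × (1 − 0.02357) / (1 − 0.2867) = 2.078 mg/L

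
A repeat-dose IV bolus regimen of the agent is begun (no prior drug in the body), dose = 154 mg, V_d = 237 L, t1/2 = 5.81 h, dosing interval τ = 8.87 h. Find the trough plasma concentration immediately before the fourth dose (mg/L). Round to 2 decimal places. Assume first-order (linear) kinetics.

C₀ per dose = Dose / Vd = 154 / 237 = 0.6498 mg/L
k = ln2 / t½ = 0.693147 / 5.81 = 0.1193 h⁻¹
Fraction remaining after one interval: r = e^(−kτ) = e^(−0.1193 × 8.87) = 0.3471
Before dose 4, 3 doses have been given (aged 1τ, 2τ, 3τ).
C_trough = C₀ × (r + r² + … + r^3) = C₀ × r(1−r^3)/(1−r)
        = 0.6498 × 0.3471 × (1 − 0.04182) / (1 − 0.3471) = 0.3310 mg/L

0.33 mg/L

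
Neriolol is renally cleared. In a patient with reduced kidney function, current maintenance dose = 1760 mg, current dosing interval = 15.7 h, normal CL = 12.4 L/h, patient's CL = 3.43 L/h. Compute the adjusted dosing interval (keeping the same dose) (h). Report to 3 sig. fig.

To keep the same average steady-state level, dosing rate must scale with clearance.
CL ratio = 3.43 / 12.4 = 0.2766
New interval (same dose) = 15.7 / 0.2766 = 56.76 h

56.8 h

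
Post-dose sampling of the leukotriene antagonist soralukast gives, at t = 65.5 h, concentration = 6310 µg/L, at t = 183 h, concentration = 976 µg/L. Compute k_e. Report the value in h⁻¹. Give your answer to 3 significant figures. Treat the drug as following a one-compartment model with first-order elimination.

k = ln(C₁/C₂) / (t₂ − t₁) = ln(6310/976) / (183 − 65.5)
  = 1.866 / 117.5 = 0.01588 h⁻¹

0.0159 h⁻¹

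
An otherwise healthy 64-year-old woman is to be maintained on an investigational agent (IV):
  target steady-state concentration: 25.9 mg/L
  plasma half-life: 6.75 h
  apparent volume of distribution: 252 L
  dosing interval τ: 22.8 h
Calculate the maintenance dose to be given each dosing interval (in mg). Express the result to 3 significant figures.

15300 mg

k = ln2 / t½ = 0.693147 / 6.75 = 0.1027 h⁻¹
CL = k × Vd = 0.1027 × 252 = 25.88 L/h
At steady state, Dose/τ = Css × CL.
Dose = Css × CL × τ = 25.9 × 25.88 × 22.8 = 15280 mg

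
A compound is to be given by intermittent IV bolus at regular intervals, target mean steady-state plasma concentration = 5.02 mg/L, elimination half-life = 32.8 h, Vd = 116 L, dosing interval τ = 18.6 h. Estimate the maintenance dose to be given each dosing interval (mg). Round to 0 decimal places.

k = ln2 / t½ = 0.693147 / 32.8 = 0.02113 h⁻¹
CL = k × Vd = 0.02113 × 116 = 2.451 L/h
At steady state, Dose/τ = Css × CL.
Dose = Css × CL × τ = 5.02 × 2.451 × 18.6 = 228.9 mg

229 mg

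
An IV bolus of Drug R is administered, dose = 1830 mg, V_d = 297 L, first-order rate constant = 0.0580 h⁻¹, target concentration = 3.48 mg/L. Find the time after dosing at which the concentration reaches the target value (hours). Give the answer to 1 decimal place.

C₀ = Dose / Vd = 1830 / 297 = 6.162 mg/L
t = ln(C₀ / C) / k = ln(6.162 / 3.48) / 0.05800
  = ln(1.771) / 0.05800 = 0.5715 / 0.05800 = 9.853 h

9.9 h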